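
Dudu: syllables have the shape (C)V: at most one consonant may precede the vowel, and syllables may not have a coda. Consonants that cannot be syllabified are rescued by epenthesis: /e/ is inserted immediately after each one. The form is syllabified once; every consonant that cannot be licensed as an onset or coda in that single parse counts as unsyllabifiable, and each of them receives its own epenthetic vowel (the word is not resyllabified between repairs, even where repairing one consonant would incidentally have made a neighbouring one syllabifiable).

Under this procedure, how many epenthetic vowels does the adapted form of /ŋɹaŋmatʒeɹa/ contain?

The unsyllabifiable consonants are /ŋ/, /ŋ/, /t/; each receives one epenthetic vowel.

3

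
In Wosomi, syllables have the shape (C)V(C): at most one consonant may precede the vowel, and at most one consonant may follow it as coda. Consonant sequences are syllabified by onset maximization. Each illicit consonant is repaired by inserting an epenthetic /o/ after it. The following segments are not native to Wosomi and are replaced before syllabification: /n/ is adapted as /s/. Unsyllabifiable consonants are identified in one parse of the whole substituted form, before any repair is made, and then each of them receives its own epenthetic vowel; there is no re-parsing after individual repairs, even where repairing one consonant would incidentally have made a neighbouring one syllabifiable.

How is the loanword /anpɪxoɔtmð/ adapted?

aspɪxoɔtmoðo

Substitution: /n/ → /s/, giving /aspɪxoɔtmð/.
Under (C)V(C), the unsyllabifiable consonants are /m/, /ð/ (at most one coda consonant is licensed; onsets are limited to one consonant).
Inserting the epenthetic vowel yields /m/ → /mo/, /ð/ → /ðo/.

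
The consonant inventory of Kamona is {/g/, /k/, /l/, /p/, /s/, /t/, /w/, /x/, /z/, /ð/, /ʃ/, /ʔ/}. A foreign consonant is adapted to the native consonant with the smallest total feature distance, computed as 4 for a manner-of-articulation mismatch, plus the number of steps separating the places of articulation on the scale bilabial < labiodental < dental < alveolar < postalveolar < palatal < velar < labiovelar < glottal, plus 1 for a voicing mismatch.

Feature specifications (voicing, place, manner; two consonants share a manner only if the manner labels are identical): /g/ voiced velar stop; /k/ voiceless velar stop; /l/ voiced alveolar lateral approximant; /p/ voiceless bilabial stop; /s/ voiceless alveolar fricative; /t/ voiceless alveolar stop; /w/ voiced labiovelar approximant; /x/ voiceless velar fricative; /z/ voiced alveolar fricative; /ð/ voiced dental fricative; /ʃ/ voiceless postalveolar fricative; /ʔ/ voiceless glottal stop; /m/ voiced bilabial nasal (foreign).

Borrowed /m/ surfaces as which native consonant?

/p/ is closest: manner differs (nasal→stop, +4), place distance 0 (bilabial→bilabial), voicing differs (+1); total 5. Next closest is /ð/ at distance 6.

p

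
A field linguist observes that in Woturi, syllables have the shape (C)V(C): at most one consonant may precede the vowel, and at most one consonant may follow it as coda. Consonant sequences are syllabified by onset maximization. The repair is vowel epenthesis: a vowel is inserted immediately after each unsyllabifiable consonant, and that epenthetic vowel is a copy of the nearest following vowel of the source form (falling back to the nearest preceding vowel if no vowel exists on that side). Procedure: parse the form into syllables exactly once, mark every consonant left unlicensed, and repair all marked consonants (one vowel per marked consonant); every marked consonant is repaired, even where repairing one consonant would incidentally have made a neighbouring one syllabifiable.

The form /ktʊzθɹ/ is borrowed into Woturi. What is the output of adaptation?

kʊtʊzθʊɹʊ

Under (C)V(C), the unsyllabifiable consonants are /k/, /θ/, /ɹ/ (at most one coda consonant is licensed; onsets are limited to one consonant).
Each unlicensed consonant becomes the onset of a new syllable: /k/ → /kʊ/, /θ/ → /θʊ/, /ɹ/ → /ɹʊ/.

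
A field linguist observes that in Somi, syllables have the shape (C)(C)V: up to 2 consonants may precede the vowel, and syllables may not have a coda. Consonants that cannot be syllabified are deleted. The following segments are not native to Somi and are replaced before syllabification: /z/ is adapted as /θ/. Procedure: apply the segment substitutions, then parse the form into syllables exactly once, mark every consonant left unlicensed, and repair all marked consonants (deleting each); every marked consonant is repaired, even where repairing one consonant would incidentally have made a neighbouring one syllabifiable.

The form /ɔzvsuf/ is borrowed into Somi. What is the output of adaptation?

Substitution: /z/ → /θ/, giving /ɔθvsuf/.
Syllabifying with onset maximization leaves /θ/, /f/ stranded (no codas are permitted; onsets may contain at most 2 consonants).
Each unlicensed consonant is deleted: /θ/, /f/.

ɔvsu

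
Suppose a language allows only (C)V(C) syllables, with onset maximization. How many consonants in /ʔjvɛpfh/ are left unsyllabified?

4

The consonants /ʔ/, /j/, /f/, /h/ cannot be parsed into a legal (C)V(C) syllable (at most one coda consonant is licensed; onsets are limited to one consonant).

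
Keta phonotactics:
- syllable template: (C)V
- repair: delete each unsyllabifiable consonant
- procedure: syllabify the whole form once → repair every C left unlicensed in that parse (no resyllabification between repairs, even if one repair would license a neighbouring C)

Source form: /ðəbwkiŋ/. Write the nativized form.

ðəki

Syllabifying with onset maximization leaves /b/, /w/, /ŋ/ stranded (no codas are permitted; onsets are limited to one consonant).
Deletion applies to /b/, /w/, /ŋ/.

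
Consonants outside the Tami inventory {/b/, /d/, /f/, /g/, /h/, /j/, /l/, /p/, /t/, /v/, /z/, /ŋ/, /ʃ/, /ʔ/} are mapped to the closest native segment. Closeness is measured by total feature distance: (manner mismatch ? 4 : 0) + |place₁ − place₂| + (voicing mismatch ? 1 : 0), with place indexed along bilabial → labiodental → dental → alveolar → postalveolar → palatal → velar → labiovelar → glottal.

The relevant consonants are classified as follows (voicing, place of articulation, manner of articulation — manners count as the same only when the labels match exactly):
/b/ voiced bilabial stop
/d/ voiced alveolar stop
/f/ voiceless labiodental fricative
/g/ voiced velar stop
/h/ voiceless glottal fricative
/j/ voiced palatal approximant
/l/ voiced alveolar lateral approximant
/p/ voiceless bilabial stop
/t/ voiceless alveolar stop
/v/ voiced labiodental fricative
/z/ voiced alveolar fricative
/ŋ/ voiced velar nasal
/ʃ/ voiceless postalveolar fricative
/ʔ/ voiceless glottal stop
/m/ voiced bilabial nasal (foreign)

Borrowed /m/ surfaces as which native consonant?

b

/b/ is closest: manner differs (nasal→stop, +4), place distance 0 (bilabial→bilabial), same voicing; total 4. Next closest is /p/ at distance 5.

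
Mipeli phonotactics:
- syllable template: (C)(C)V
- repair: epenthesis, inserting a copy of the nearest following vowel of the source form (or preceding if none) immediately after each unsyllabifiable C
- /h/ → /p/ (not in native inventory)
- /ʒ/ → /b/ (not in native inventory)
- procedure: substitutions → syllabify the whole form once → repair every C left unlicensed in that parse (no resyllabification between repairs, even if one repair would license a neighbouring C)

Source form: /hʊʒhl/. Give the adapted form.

pʊbʊpʊlʊ

Substitution: /h/ → /p/, /ʒ/ → /b/, giving /pʊbpl/.
Syllabifying with onset maximization leaves /b/, /p/, /l/ stranded (no codas are permitted; onsets may contain at most 2 consonants).
Inserting the epenthetic vowel yields /b/ → /bʊ/, /p/ → /pʊ/, /l/ → /lʊ/.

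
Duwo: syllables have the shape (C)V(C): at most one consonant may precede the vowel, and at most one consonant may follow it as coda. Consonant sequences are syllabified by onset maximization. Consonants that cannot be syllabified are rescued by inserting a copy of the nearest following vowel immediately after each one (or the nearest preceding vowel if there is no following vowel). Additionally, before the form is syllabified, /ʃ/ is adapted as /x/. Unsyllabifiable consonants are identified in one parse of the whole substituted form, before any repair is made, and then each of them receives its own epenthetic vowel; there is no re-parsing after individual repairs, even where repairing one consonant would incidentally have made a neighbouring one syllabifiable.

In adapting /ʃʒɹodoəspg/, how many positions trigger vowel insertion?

4

After substitution the input is /xʒɹodoəspg/.
The unsyllabifiable consonants are /x/, /ʒ/, /p/, /g/; each receives one epenthetic vowel.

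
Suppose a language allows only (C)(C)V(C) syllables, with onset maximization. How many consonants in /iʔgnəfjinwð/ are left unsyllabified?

2

The consonants /w/, /ð/ cannot be parsed into a legal (C)(C)V(C) syllable (at most one coda consonant is licensed; onsets may contain at most 2 consonants).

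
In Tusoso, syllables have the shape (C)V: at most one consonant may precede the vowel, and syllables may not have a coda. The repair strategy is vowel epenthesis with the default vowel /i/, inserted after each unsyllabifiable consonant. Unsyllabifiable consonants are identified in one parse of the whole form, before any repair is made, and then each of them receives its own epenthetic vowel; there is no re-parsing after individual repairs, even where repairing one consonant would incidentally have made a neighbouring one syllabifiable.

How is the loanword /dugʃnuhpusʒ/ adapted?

Syllabifying with onset maximization leaves /g/, /ʃ/, /h/, /s/, /ʒ/ stranded (no codas are permitted; onsets are limited to one consonant).
Epenthesis after each stranded consonant: /g/ → /gi/, /ʃ/ → /ʃi/, /h/ → /hi/, /s/ → /si/, /ʒ/ → /ʒi/.

dugiʃinuhipusiʒi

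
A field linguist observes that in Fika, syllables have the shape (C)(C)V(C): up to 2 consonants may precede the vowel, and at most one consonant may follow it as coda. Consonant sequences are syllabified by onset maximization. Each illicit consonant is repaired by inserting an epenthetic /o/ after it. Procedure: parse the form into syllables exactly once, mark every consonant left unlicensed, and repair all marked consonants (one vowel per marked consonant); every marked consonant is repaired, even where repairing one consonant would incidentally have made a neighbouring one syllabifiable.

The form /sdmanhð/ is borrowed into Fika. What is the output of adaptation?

sodmanhoðo

Syllabifying with onset maximization leaves /s/, /h/, /ð/ stranded (at most one coda consonant is licensed; onsets may contain at most 2 consonants).
Inserting the epenthetic vowel yields /s/ → /so/, /h/ → /ho/, /ð/ → /ðo/.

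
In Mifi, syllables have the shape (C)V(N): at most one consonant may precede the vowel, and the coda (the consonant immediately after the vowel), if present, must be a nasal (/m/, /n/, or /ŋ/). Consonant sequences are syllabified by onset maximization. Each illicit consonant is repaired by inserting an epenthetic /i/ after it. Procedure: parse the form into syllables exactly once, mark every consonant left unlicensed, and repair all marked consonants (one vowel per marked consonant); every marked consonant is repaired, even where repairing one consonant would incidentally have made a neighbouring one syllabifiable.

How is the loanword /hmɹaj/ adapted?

himiɹaji

The consonants /h/, /m/, /j/ cannot be parsed into a legal (C)V(N) syllable (only a nasal (/m/, /n/, or /ŋ/) is licensed in coda position; onsets are limited to one consonant).
Epenthesis after each stranded consonant: /h/ → /hi/, /m/ → /mi/, /j/ → /ji/.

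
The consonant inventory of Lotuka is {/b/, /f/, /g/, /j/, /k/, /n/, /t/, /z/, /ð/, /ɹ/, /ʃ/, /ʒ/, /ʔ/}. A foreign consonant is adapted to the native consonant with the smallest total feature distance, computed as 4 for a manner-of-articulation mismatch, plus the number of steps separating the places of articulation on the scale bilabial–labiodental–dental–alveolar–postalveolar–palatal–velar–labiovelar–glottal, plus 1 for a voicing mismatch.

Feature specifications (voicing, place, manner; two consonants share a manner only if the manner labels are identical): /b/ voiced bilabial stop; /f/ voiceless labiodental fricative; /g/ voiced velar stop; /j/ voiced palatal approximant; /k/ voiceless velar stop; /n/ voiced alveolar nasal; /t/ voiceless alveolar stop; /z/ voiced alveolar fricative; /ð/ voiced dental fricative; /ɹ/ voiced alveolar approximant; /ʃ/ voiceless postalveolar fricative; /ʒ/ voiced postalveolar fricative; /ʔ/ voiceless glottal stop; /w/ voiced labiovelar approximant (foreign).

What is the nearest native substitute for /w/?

/j/ is closest: same manner (approximant), place distance 2 (labiovelar→palatal), same voicing; total 2. Next closest is /ɹ/ at distance 4.

j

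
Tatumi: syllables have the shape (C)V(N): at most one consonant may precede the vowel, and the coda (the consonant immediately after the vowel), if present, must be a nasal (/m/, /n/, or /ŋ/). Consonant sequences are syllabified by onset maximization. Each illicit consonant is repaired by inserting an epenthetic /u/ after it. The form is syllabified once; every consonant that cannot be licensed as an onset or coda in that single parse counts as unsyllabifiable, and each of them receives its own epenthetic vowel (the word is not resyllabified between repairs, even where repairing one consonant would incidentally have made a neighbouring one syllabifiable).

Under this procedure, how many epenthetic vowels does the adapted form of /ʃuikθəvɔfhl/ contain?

The unsyllabifiable consonants are /k/, /f/, /h/, /l/; each receives one epenthetic vowel.

4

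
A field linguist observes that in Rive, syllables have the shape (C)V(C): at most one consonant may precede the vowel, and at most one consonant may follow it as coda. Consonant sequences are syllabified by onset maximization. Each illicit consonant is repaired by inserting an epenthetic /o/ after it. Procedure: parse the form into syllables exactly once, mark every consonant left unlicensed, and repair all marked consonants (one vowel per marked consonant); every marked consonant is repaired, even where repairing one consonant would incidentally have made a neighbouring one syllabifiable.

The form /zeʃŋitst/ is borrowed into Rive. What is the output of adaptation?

zeʃŋitsoto

Under (C)V(C), the unsyllabifiable consonants are /s/, /t/ (at most one coda consonant is licensed; onsets are limited to one consonant).
Inserting the epenthetic vowel yields /s/ → /so/, /t/ → /to/.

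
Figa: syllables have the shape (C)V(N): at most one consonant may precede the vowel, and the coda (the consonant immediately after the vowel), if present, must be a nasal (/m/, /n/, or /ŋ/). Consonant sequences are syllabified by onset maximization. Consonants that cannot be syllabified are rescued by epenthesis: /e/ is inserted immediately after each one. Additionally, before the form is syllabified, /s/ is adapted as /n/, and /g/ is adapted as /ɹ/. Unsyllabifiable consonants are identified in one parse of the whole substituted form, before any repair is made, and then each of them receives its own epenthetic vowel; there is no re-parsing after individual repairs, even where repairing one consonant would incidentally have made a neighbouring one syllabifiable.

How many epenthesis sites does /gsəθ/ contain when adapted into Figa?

2

After substitution the input is /ɹnəθ/.
The unsyllabifiable consonants are /ɹ/, /θ/; each receives one epenthetic vowel.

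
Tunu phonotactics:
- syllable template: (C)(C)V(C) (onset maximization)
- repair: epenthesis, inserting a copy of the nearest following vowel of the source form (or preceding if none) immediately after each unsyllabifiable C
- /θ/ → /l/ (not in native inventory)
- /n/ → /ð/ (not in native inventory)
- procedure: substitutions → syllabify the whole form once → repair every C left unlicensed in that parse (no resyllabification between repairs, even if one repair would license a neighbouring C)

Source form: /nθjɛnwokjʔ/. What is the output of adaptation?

Substitution: /n/ → /ð/, /θ/ → /l/, giving /ðljɛðwokjʔ/.
The consonants /ð/, /j/, /ʔ/ cannot be parsed into a legal (C)(C)V(C) syllable (at most one coda consonant is licensed; onsets may contain at most 2 consonants).
Inserting the epenthetic vowel yields /ð/ → /ðɛ/, /j/ → /jo/, /ʔ/ → /ʔo/.

ðɛljɛðwokjoʔo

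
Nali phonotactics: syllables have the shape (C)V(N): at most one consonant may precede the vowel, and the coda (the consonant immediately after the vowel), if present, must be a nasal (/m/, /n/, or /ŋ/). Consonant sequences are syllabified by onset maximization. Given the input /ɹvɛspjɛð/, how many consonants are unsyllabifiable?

4

Syllabifying with onset maximization leaves /ɹ/, /s/, /p/, /ð/ stranded (only a nasal (/m/, /n/, or /ŋ/) is licensed in coda position; onsets are limited to one consonant).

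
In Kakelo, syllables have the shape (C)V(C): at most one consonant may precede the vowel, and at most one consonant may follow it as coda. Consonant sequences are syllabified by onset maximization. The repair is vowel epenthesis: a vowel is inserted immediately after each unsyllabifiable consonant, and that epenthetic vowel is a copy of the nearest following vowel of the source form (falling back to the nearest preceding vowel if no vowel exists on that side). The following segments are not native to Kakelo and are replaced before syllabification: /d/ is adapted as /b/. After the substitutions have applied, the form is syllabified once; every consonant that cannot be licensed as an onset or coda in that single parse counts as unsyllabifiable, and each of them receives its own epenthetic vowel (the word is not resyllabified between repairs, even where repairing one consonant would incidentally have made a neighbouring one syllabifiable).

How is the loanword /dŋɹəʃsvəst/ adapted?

Substitution: /d/ → /b/, giving /bŋɹəʃsvəst/.
The consonants /b/, /ŋ/, /s/, /t/ cannot be parsed into a legal (C)V(C) syllable (at most one coda consonant is licensed; onsets are limited to one consonant).
Inserting the epenthetic vowel yields /b/ → /bə/, /ŋ/ → /ŋə/, /s/ → /sə/, /t/ → /tə/.

bəŋəɹəʃsəvəstə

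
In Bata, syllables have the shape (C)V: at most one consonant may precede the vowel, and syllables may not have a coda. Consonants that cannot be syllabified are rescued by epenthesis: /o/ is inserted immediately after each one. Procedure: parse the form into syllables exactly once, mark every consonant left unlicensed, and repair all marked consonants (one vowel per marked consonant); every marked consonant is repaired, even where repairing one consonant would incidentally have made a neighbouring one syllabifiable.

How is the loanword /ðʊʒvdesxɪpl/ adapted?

The consonants /ʒ/, /v/, /s/, /p/, /l/ cannot be parsed into a legal (C)V syllable (no codas are permitted; onsets are limited to one consonant).
Epenthesis after each stranded consonant: /ʒ/ → /ʒo/, /v/ → /vo/, /s/ → /so/, /p/ → /po/, /l/ → /lo/.

ðʊʒovodesoxɪpolo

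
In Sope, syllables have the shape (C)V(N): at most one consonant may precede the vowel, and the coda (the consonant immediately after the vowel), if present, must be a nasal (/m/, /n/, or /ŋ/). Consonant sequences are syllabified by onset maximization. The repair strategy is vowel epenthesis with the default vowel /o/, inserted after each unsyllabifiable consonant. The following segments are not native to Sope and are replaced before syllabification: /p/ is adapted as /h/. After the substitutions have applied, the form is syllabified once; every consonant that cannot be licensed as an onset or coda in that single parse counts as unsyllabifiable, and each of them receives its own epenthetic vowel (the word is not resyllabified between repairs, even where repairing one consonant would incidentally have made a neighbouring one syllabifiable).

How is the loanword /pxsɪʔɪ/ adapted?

hoxosɪʔɪ

Substitution: /p/ → /h/, giving /hxsɪʔɪ/.
Syllabifying with onset maximization leaves /h/, /x/ stranded (only a nasal (/m/, /n/, or /ŋ/) is licensed in coda position; onsets are limited to one consonant).
Inserting the epenthetic vowel yields /h/ → /ho/, /x/ → /xo/.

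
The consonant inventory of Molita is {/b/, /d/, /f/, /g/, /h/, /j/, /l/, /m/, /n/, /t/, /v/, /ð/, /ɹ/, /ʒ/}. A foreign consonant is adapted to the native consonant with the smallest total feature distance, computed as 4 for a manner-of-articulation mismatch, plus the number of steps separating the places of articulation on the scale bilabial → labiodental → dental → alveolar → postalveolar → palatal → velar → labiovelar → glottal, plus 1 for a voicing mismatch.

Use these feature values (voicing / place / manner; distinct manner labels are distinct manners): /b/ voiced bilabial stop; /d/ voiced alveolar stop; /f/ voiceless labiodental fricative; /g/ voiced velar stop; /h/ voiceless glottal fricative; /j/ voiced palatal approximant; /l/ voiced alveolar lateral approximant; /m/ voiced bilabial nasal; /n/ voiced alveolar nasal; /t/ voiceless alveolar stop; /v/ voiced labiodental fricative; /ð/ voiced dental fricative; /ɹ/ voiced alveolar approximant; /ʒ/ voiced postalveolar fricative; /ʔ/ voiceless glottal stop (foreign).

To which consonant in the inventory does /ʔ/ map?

g

/g/ is closest: same manner (stop), place distance 2 (glottal→velar), voicing differs (+1); total 3. Next closest is /h/ at distance 4.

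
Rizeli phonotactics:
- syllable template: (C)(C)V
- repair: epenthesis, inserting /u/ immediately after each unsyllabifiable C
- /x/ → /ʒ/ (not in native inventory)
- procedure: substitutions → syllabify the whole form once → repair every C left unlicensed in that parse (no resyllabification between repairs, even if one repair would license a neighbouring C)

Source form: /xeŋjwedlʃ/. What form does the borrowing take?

Substitution: /x/ → /ʒ/, giving /ʒeŋjwedlʃ/.
The consonants /ŋ/, /d/, /l/, /ʃ/ cannot be parsed into a legal (C)(C)V syllable (no codas are permitted; onsets may contain at most 2 consonants).
Epenthesis after each stranded consonant: /ŋ/ → /ŋu/, /d/ → /du/, /l/ → /lu/, /ʃ/ → /ʃu/.

ʒeŋujweduluʃu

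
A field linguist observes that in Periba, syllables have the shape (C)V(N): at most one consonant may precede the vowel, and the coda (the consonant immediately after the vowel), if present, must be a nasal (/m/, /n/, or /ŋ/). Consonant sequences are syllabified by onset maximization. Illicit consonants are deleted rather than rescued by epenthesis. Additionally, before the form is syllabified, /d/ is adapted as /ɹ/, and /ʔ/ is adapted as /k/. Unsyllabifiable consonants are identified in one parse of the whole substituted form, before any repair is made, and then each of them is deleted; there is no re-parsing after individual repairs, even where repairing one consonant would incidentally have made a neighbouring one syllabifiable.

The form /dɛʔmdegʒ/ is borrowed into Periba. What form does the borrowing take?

ɹɛɹe

Substitution: /d/ → /ɹ/, /ʔ/ → /k/, giving /ɹɛkmɹegʒ/.
The consonants /k/, /m/, /g/, /ʒ/ cannot be parsed into a legal (C)V(N) syllable (only a nasal (/m/, /n/, or /ŋ/) is licensed in coda position; onsets are limited to one consonant).
Deletion applies to /k/, /m/, /g/, /ʒ/.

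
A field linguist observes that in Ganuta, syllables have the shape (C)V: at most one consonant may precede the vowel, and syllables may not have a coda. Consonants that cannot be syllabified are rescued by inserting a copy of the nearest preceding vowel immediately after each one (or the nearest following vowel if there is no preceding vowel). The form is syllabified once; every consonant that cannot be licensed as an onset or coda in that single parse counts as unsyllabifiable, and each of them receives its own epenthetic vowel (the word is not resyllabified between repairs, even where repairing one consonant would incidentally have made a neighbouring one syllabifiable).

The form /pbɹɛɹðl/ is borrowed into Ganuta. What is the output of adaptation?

pɛbɛɹɛɹɛðɛlɛ

Syllabifying with onset maximization leaves /p/, /b/, /ɹ/, /ð/, /l/ stranded (no codas are permitted; onsets are limited to one consonant).
Inserting the epenthetic vowel yields /p/ → /pɛ/, /b/ → /bɛ/, /ɹ/ → /ɹɛ/, /ð/ → /ðɛ/, /l/ → /lɛ/.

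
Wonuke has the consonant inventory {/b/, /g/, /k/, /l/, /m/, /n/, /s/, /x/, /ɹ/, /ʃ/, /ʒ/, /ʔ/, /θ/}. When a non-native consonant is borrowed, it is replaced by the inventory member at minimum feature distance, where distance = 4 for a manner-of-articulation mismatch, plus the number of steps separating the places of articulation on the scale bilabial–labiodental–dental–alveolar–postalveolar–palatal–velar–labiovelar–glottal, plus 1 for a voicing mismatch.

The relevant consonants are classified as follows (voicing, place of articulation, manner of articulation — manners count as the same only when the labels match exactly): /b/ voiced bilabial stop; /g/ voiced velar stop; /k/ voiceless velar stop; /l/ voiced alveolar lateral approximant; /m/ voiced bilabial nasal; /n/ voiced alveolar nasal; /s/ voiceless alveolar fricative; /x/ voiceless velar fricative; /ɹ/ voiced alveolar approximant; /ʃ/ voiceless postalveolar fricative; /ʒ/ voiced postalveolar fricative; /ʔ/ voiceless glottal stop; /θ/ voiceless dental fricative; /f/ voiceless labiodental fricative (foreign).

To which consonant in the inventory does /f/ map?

θ

/θ/ is closest: same manner (fricative), place distance 1 (labiodental→dental), same voicing; total 1. Next closest is /s/ at distance 2.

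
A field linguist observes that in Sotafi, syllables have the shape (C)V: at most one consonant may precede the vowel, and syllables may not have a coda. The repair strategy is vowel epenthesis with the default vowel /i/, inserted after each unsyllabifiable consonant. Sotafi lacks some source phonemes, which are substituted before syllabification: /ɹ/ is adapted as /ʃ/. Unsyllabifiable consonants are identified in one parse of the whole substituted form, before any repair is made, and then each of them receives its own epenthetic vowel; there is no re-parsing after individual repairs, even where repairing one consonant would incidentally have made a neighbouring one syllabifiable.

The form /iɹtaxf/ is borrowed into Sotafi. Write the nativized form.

iʃitaxifi

Substitution: /ɹ/ → /ʃ/, giving /iʃtaxf/.
The consonants /ʃ/, /x/, /f/ cannot be parsed into a legal (C)V syllable (no codas are permitted; onsets are limited to one consonant).
Epenthesis after each stranded consonant: /ʃ/ → /ʃi/, /x/ → /xi/, /f/ → /fi/.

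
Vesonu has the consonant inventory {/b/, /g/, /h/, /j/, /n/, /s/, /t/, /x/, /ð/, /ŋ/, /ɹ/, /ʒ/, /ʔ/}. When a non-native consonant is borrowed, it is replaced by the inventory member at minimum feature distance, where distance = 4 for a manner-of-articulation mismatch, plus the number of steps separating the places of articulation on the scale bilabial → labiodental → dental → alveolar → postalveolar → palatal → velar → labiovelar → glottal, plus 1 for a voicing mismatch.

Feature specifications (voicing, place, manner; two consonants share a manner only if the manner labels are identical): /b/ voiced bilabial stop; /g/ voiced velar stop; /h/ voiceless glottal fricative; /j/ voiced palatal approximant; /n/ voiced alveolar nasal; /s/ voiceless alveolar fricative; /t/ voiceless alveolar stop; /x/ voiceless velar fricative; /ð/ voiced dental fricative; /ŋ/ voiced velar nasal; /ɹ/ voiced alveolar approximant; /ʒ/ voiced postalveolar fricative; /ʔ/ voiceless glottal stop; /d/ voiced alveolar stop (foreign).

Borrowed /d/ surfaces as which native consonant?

/t/ is closest: same manner (stop), place distance 0 (alveolar→alveolar), voicing differs (+1); total 1. Next closest is /b/ at distance 3.

t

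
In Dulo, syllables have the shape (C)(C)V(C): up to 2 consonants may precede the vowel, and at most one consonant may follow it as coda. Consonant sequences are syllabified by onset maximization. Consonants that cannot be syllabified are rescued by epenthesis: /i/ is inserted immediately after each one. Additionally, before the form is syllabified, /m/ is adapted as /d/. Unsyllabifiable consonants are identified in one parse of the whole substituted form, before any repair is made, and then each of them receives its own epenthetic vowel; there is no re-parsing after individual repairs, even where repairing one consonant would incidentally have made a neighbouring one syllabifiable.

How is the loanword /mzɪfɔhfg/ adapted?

Substitution: /m/ → /d/, giving /dzɪfɔhfg/.
Under (C)(C)V(C), the unsyllabifiable consonants are /f/, /g/ (at most one coda consonant is licensed; onsets may contain at most 2 consonants).
Each unlicensed consonant becomes the onset of a new syllable: /f/ → /fi/, /g/ → /gi/.

dzɪfɔhfigi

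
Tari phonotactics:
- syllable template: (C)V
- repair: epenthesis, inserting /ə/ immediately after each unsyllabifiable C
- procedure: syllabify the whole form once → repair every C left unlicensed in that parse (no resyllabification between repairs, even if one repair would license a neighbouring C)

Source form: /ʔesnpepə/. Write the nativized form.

Syllabifying with onset maximization leaves /s/, /n/ stranded (no codas are permitted; onsets are limited to one consonant).
Epenthesis after each stranded consonant: /s/ → /sə/, /n/ → /nə/.

ʔesənəpepə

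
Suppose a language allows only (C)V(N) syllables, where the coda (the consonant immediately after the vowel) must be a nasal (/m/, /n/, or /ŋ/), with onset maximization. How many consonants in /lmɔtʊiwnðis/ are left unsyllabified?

Syllabifying with onset maximization leaves /l/, /w/, /n/, /s/ stranded (only a nasal (/m/, /n/, or /ŋ/) is licensed in coda position; onsets are limited to one consonant).

4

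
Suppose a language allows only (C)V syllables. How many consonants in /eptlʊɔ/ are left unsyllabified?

2

Syllabifying with onset maximization leaves /p/, /t/ stranded (no codas are permitted; onsets are limited to one consonant).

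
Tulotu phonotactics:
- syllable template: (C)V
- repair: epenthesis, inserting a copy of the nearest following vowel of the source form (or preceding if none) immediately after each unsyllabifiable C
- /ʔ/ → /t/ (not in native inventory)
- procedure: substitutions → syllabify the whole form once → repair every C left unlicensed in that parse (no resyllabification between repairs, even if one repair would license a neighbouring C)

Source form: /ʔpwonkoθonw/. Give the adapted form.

Substitution: /ʔ/ → /t/, giving /tpwonkoθonw/.
The consonants /t/, /p/, /n/, /n/, /w/ cannot be parsed into a legal (C)V syllable (no codas are permitted; onsets are limited to one consonant).
Inserting the epenthetic vowel yields /t/ → /to/, /p/ → /po/, /n/ → /no/, /n/ → /no/, /w/ → /wo/.

topowonokoθonowo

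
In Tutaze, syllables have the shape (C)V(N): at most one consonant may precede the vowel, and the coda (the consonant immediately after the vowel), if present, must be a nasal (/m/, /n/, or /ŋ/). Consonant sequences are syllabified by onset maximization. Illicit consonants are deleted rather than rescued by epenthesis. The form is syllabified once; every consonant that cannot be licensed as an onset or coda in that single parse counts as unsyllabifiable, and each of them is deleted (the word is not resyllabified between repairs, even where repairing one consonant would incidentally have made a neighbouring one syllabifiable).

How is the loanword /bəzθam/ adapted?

bəθam

Syllabifying with onset maximization leaves /z/ stranded (only a nasal (/m/, /n/, or /ŋ/) is licensed in coda position; onsets are limited to one consonant).
Each unlicensed consonant is deleted: /z/.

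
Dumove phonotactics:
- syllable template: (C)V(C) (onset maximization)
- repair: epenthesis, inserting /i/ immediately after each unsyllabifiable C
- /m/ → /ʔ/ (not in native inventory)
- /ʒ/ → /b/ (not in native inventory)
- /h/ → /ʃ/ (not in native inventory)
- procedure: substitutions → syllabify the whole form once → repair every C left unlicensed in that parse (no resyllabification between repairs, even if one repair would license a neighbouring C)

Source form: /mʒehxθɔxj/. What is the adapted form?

Substitution: /m/ → /ʔ/, /ʒ/ → /b/, /h/ → /ʃ/, giving /ʔbeʃxθɔxj/.
The consonants /ʔ/, /x/, /j/ cannot be parsed into a legal (C)V(C) syllable (at most one coda consonant is licensed; onsets are limited to one consonant).
Epenthesis after each stranded consonant: /ʔ/ → /ʔi/, /x/ → /xi/, /j/ → /ji/.

ʔibeʃxiθɔxji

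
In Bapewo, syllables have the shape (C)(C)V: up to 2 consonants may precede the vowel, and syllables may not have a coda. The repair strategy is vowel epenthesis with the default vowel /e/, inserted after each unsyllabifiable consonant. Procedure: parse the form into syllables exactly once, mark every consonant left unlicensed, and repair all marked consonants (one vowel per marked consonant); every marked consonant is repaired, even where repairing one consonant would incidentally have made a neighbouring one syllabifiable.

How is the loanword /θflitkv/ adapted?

Under (C)(C)V, the unsyllabifiable consonants are /θ/, /t/, /k/, /v/ (no codas are permitted; onsets may contain at most 2 consonants).
Epenthesis after each stranded consonant: /θ/ → /θe/, /t/ → /te/, /k/ → /ke/, /v/ → /ve/.

θeflitekeve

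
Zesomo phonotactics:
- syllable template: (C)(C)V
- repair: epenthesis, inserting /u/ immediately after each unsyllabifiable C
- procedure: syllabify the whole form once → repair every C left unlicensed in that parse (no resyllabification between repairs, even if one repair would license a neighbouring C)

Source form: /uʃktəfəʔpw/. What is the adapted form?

uʃuktəfəʔupuwu

Under (C)(C)V, the unsyllabifiable consonants are /ʃ/, /ʔ/, /p/, /w/ (no codas are permitted; onsets may contain at most 2 consonants).
Inserting the epenthetic vowel yields /ʃ/ → /ʃu/, /ʔ/ → /ʔu/, /p/ → /pu/, /w/ → /wu/.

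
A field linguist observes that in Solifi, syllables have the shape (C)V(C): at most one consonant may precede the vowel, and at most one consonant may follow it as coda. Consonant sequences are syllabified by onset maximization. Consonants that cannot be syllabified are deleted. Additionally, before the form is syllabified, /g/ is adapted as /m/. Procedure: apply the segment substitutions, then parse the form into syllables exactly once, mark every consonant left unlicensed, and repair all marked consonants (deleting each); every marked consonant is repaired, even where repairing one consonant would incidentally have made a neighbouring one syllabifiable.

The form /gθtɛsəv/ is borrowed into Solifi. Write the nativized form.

tɛsəv

Substitution: /g/ → /m/, giving /mθtɛsəv/.
Under (C)V(C), the unsyllabifiable consonants are /m/, /θ/ (at most one coda consonant is licensed; onsets are limited to one consonant).
Deletion applies to /m/, /θ/.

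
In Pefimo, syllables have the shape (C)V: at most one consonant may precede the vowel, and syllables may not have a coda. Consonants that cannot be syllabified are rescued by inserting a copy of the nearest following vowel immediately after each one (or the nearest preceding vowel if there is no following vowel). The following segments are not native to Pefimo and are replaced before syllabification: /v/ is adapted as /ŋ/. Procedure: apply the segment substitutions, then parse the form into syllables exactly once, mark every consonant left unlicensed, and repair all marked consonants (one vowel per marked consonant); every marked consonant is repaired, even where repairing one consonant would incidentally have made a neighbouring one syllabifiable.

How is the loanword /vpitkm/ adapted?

Substitution: /v/ → /ŋ/, giving /ŋpitkm/.
The consonants /ŋ/, /t/, /k/, /m/ cannot be parsed into a legal (C)V syllable (no codas are permitted; onsets are limited to one consonant).
Inserting the epenthetic vowel yields /ŋ/ → /ŋi/, /t/ → /ti/, /k/ → /ki/, /m/ → /mi/.

ŋipitikimi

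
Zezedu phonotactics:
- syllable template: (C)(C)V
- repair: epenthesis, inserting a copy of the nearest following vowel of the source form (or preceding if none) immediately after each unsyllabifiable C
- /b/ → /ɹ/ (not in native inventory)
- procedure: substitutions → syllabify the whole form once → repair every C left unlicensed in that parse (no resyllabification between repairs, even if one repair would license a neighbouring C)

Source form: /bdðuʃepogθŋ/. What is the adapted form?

ɹudðuʃepogoθoŋo

Substitution: /b/ → /ɹ/, giving /ɹdðuʃepogθŋ/.
Under (C)(C)V, the unsyllabifiable consonants are /ɹ/, /g/, /θ/, /ŋ/ (no codas are permitted; onsets may contain at most 2 consonants).
Epenthesis after each stranded consonant: /ɹ/ → /ɹu/, /g/ → /go/, /θ/ → /θo/, /ŋ/ → /ŋo/.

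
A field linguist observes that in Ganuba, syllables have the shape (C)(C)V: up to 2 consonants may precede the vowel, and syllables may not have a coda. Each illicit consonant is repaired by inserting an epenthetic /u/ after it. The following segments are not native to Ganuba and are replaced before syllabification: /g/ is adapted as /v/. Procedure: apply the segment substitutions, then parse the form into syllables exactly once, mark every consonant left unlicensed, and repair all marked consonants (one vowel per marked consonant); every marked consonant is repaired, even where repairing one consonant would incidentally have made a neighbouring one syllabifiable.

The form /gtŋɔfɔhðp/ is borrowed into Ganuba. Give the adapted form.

vutŋɔfɔhuðupu

Substitution: /g/ → /v/, giving /vtŋɔfɔhðp/.
The consonants /v/, /h/, /ð/, /p/ cannot be parsed into a legal (C)(C)V syllable (no codas are permitted; onsets may contain at most 2 consonants).
Each unlicensed consonant becomes the onset of a new syllable: /v/ → /vu/, /h/ → /hu/, /ð/ → /ðu/, /p/ → /pu/.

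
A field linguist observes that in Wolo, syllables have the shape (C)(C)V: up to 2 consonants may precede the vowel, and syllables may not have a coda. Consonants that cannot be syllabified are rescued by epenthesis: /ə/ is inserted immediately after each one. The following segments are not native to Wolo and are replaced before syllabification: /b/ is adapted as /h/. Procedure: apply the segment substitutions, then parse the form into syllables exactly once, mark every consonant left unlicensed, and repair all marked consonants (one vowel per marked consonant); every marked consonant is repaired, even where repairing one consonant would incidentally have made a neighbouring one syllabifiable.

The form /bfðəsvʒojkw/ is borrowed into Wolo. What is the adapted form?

həfðəsəvʒojəkəwə

Substitution: /b/ → /h/, giving /hfðəsvʒojkw/.
The consonants /h/, /s/, /j/, /k/, /w/ cannot be parsed into a legal (C)(C)V syllable (no codas are permitted; onsets may contain at most 2 consonants).
Epenthesis after each stranded consonant: /h/ → /hə/, /s/ → /sə/, /j/ → /jə/, /k/ → /kə/, /w/ → /wə/.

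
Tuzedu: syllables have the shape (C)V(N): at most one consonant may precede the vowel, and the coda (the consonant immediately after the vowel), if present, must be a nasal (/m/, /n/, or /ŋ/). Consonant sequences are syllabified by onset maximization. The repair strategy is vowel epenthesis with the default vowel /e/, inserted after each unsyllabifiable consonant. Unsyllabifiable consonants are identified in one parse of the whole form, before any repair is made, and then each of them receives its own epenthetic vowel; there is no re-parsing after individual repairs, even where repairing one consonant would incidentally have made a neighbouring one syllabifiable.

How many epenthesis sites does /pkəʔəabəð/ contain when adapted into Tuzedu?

The unsyllabifiable consonants are /p/, /ð/; each receives one epenthetic vowel.

2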